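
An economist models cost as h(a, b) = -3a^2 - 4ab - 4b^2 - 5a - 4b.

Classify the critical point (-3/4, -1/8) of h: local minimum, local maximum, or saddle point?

local maximum

The Hessian of h is constant: H = [[-6, -4], [-4, -8]].
det(H) = (-6)·(-8) − (-4)² = 32.
det(H) > 0 and tr(H) = -14 < 0, so H is negative definite and the point is a local maximum.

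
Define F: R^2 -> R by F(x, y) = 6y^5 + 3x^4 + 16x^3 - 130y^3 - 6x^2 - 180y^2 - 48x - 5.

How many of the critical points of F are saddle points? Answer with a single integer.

F separates as a function of x plus a function of y, so ∇F=0 decouples.
∂F/∂x = 12(x - 1)(x + 1)(x + 4) = 0 at x ∈ {-4, -1, 1}; ∂F/∂y = 30y(y - 4)(y + 1)(y + 3) = 0 at y ∈ {-3, -1, 0, 4}.
The Hessian is diagonal: diag(F_xx, F_yy). Second derivatives: F_xx(-4)=180, F_xx(-1)=-72, F_xx(1)=120; F_yy(-3)=-1260, F_yy(-1)=300, F_yy(0)=-360, F_yy(4)=4200.
Saddle points occur where the two diagonal entries have opposite signs: (-4, -3), (-4, 0), (-1, -1), (-1, 4), (1, -3), (1, 0). Count: 6.

6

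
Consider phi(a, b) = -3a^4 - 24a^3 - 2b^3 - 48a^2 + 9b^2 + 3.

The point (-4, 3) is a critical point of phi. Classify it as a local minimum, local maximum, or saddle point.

local maximum

The mixed partial ∂²phi/∂a∂b is 0, so the Hessian at any point is diag(phi_aa, phi_bb) = diag(-12(3a^2 + 12a + 8), 6(-2b + 3)).
At (-4, 3): H = diag(-96, -18).
Both eigenvalues are negative, so H is negative definite: a local maximum.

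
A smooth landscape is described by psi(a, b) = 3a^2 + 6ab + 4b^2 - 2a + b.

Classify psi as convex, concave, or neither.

convex

psi is quadratic, so its Hessian is the constant matrix H = [[6, 6], [6, 8]].
det(H) = 12, tr(H) = 14.
det(H) > 0 and tr(H) > 0, so H is positive definite everywhere: convex.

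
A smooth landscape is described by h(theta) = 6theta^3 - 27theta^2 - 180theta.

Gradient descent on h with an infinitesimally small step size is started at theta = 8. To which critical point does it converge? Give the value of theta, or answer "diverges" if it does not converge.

h'(theta) = 18(theta - 5)(theta + 2), so h'(8) = 540.
Gradient descent moves in the -h' direction, i.e. theta is decreasing.
The nearest critical point in that direction is theta = 5, where h'' = 126 > 0 (a local minimum). The iterate converges there.

5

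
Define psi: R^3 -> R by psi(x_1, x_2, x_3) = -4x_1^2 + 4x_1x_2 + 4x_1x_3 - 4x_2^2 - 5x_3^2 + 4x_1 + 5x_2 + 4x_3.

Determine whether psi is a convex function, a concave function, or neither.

concave

psi is quadratic, so its Hessian is the constant matrix H = [[-8, 4, 4], [4, -8, 0], [4, 0, -10]].
Leading principal minors: -8, 48, -352.
Signs alternate −, +, − ⇒ H ≺ 0 ⇒ concave.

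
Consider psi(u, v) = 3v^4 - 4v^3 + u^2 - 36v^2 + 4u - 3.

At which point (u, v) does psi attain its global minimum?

(-2, 3)

psi(u,v) separates as P(u) + Q(v) − 3, so its minimum is min P + min Q − 3.
P'(u) = 2u + 4 vanishes at u ∈ {-2}; Q'(v) = 12v(v - 3)(v + 2) vanishes at v ∈ {-2, 0, 3}.
Local minima of P (where P''>0): P(-2)=-4. Local minima of Q: Q(-2)=-64, Q(3)=-189.
So the global minimum of psi is P(-2) + Q(3) − 3 = -4 − 189 − 3 = -196, attained at (-2, 3).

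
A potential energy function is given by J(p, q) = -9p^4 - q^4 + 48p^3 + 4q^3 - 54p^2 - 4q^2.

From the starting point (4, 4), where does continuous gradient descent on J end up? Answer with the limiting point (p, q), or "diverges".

diverges

J is separable, so gradient descent decouples: p follows -∂J/∂p, q follows -∂J/∂q.
∂J/∂p = -36p(p - 3)(p - 1); at p=4 this is -432, so p increases.
∂J/∂q = -4q(q - 2)(q - 1); at q=4 this is -96, so q increases.
The p-coordinate has no critical point in that direction and runs off to infinity.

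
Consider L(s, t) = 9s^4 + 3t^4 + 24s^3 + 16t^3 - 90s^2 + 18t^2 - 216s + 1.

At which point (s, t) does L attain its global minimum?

(2, -3)

L(s,t) separates as P(s) + Q(t) + 1, so its minimum is min P + min Q + 1.
P'(s) = 36(s - 2)(s + 1)(s + 3) vanishes at s ∈ {-3, -1, 2}; Q'(t) = 12t(t + 1)(t + 3) vanishes at t ∈ {-3, -1, 0}.
Local minima of P (where P''>0): P(-3)=-81, P(2)=-456. Local minima of Q: Q(-3)=-27, Q(0)=0.
So the global minimum of L is P(2) + Q(-3) + 1 = -456 − 27 + 1 = -482, attained at (2, -3).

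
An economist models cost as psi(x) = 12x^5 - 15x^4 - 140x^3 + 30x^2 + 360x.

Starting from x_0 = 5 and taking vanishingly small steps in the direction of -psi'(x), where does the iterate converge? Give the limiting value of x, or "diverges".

3

psi'(x) = 60(x - 3)(x - 1)(x + 1)(x + 2), so psi'(5) = 20160.
Gradient descent moves in the -psi' direction, i.e. x is decreasing.
The nearest critical point in that direction is x = 3, where psi'' = 2400 > 0 (a local minimum). The iterate converges there.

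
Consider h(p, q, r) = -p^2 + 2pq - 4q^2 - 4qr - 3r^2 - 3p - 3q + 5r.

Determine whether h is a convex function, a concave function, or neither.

h is quadratic, so its Hessian is the constant matrix H = [[-2, 2, 0], [2, -8, -4], [0, -4, -6]].
Leading principal minors: -2, 12, -40.
Signs alternate −, +, − ⇒ H ≺ 0 ⇒ concave.

concave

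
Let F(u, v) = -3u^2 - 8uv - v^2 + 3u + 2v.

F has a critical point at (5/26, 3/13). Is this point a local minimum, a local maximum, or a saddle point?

saddle point

The Hessian of F is constant: H = [[-6, -8], [-8, -2]].
det(H) = (-6)·(-2) − (-8)² = -52.
Since det(H) < 0, H is indefinite and the critical point is a saddle point.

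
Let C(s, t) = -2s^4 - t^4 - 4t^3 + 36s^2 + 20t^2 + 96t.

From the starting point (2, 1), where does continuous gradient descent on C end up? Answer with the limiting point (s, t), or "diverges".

(0, -2)

C is separable, so gradient descent decouples: s follows -∂C/∂s, t follows -∂C/∂t.
∂C/∂s = -8s(s - 3)(s + 3); at s=2 this is 80, so s decreases.
∂C/∂t = -4(t - 3)(t + 2)(t + 4); at t=1 this is 120, so t decreases.
s converges to its nearest critical value 0 (a local min of the s-part); t converges to -2. The iterate converges to (0, -2).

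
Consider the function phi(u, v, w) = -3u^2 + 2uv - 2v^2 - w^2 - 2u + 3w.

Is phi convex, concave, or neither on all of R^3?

concave

phi is quadratic, so its Hessian is the constant matrix H = [[-6, 2, 0], [2, -4, 0], [0, 0, -2]].
Leading principal minors: -6, 20, -40.
Signs alternate −, +, − ⇒ H ≺ 0 ⇒ concave.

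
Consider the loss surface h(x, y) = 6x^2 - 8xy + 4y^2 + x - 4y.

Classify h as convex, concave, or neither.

h is quadratic, so its Hessian is the constant matrix H = [[12, -8], [-8, 8]].
det(H) = 32, tr(H) = 20.
det(H) > 0 and tr(H) > 0, so H is positive definite everywhere: convex.

convex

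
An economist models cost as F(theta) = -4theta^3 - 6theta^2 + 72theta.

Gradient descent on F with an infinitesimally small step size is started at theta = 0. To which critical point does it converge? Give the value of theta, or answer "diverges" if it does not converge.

-3

F'(theta) = -12(theta - 2)(theta + 3), so F'(0) = 72.
Gradient descent moves in the -F' direction, i.e. theta is decreasing.
The nearest critical point in that direction is theta = -3, where F'' = 60 > 0 (a local minimum). The iterate converges there.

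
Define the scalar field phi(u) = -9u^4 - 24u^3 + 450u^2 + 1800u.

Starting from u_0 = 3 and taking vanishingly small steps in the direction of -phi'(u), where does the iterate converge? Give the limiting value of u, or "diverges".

-2

phi'(u) = -36(u - 5)(u + 2)(u + 5), so phi'(3) = 2880.
Gradient descent moves in the -phi' direction, i.e. u is decreasing.
The nearest critical point in that direction is u = -2, where phi'' = 756 > 0 (a local minimum). The iterate converges there.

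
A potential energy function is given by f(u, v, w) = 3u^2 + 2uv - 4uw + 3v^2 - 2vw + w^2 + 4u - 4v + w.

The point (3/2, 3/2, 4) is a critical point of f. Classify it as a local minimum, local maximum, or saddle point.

The Hessian is constant: H = [[6, 2, -4], [2, 6, -2], [-4, -2, 2]].
Leading principal minors: Δ₁ = 6, Δ₂ = 32, Δ₃ = -24.
The minors fit neither the all-positive nor the alternating-sign pattern, so H is indefinite: a saddle point.

saddle point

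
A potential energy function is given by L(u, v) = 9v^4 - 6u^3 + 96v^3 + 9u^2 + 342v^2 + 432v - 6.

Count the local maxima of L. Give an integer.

1

L separates as a function of u plus a function of v, so ∇L=0 decouples.
∂L/∂u = -18u(u - 1) = 0 at u ∈ {0, 1}; ∂L/∂v = 36(v + 1)(v + 3)(v + 4) = 0 at v ∈ {-4, -3, -1}.
The Hessian is diagonal: diag(L_uu, L_vv). Second derivatives: L_uu(0)=18, L_uu(1)=-18; L_vv(-4)=108, L_vv(-3)=-72, L_vv(-1)=216.
Local maxima occur where both diagonal entries negative: (1, -3). Count: 1.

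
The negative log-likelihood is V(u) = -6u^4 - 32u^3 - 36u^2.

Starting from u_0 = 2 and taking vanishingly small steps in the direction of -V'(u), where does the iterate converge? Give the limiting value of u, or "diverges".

V'(u) = -24u(u + 1)(u + 3), so V'(2) = -720.
Gradient descent moves in the -V' direction, i.e. u is increasing.
There is no critical point above u=2, and V' keeps the same sign, so the iterate runs off to +∞.

diverges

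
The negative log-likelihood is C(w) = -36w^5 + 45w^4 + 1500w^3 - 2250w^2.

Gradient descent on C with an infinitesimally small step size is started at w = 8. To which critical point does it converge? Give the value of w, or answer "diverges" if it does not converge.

diverges

C'(w) = -180w(w - 5)(w - 1)(w + 5), so C'(8) = -393120.
Gradient descent moves in the -C' direction, i.e. w is increasing.
There is no critical point above w=8, and C' keeps the same sign, so the iterate runs off to +∞.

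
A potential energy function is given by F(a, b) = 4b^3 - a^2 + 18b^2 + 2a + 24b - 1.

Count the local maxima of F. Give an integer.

F separates as a function of a plus a function of b, so ∇F=0 decouples.
∂F/∂a = -2(a - 1) = 0 at a ∈ {1}; ∂F/∂b = 12(b + 1)(b + 2) = 0 at b ∈ {-2, -1}.
The Hessian is diagonal: diag(F_aa, F_bb). Second derivatives: F_aa(1)=-2; F_bb(-2)=-12, F_bb(-1)=12.
Local maxima occur where both diagonal entries negative: (1, -2). Count: 1.

1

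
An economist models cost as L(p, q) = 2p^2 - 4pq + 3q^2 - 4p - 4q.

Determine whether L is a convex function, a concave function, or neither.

L is quadratic, so its Hessian is the constant matrix H = [[4, -4], [-4, 6]].
det(H) = 8, tr(H) = 10.
det(H) > 0 and tr(H) > 0, so H is positive definite everywhere: convex.

convex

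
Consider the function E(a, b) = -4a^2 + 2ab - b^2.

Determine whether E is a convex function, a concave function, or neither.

concave

E is quadratic, so its Hessian is the constant matrix H = [[-8, 2], [2, -2]].
det(H) = 12, tr(H) = -10.
det(H) > 0 and tr(H) < 0, so H is negative definite everywhere: concave.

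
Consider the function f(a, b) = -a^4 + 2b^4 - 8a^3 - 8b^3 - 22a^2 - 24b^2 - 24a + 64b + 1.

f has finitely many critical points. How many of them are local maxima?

f separates as a function of a plus a function of b, so ∇f=0 decouples.
∂f/∂a = -4(a + 1)(a + 2)(a + 3) = 0 at a ∈ {-3, -2, -1}; ∂f/∂b = 8(b - 4)(b - 1)(b + 2) = 0 at b ∈ {-2, 1, 4}.
The Hessian is diagonal: diag(f_aa, f_bb). Second derivatives: f_aa(-3)=-8, f_aa(-2)=4, f_aa(-1)=-8; f_bb(-2)=144, f_bb(1)=-72, f_bb(4)=144.
Local maxima occur where both diagonal entries negative: (-3, 1), (-1, 1). Count: 2.

2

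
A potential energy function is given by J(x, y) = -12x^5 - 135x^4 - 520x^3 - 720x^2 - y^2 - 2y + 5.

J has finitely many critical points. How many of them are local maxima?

J separates as a function of x plus a function of y, so ∇J=0 decouples.
∂J/∂x = -60x(x + 2)(x + 3)(x + 4) = 0 at x ∈ {-4, -3, -2, 0}; ∂J/∂y = -2(y + 1) = 0 at y ∈ {-1}.
The Hessian is diagonal: diag(J_xx, J_yy). Second derivatives: J_xx(-4)=480, J_xx(-3)=-180, J_xx(-2)=240, J_xx(0)=-1440; J_yy(-1)=-2.
Local maxima occur where both diagonal entries negative: (-3, -1), (0, -1). Count: 2.

2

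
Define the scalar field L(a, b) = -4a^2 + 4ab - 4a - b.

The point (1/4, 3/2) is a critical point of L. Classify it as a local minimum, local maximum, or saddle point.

saddle point

The Hessian of L is constant: H = [[-8, 4], [4, 0]].
det(H) = (-8)·0 − 4² = -16.
Since det(H) < 0, H is indefinite and the critical point is a saddle point.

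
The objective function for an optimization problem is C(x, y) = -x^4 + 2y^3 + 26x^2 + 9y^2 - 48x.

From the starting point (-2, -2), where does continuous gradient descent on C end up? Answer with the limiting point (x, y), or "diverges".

C is separable, so gradient descent decouples: x follows -∂C/∂x, y follows -∂C/∂y.
∂C/∂x = -4(x - 3)(x - 1)(x + 4); at x=-2 this is -120, so x increases.
∂C/∂y = 6y(y + 3); at y=-2 this is -12, so y increases.
x converges to its nearest critical value 1 (a local min of the x-part); y converges to 0. The iterate converges to (1, 0).

(1, 0)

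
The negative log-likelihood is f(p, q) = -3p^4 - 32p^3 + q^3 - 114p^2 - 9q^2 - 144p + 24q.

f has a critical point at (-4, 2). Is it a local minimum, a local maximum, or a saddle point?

The mixed partial ∂²f/∂p∂q is 0, so the Hessian at any point is diag(f_pp, f_qq) = diag(-12(3p^2 + 16p + 19), 6(q - 3)).
At (-4, 2): H = diag(-36, -6).
Both eigenvalues are negative, so H is negative definite: a local maximum.

local maximum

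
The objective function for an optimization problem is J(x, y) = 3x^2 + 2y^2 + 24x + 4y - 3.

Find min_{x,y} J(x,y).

-53

J(x,y) separates as P(x) + Q(y) − 3, so its minimum is min P + min Q − 3.
P'(x) = 6x + 24 vanishes at x ∈ {-4}; Q'(y) = 4y + 4 vanishes at y ∈ {-1}.
Local minima of P (where P''>0): P(-4)=-48. Local minima of Q: Q(-1)=-2.
So the global minimum of J is P(-4) + Q(-1) − 3 = -48 − 2 − 3 = -53, attained at (-4, -1).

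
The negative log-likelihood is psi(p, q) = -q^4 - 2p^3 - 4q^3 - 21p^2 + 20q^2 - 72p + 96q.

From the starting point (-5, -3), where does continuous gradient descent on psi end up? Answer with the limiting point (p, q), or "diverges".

psi is separable, so gradient descent decouples: p follows -∂psi/∂p, q follows -∂psi/∂q.
∂psi/∂p = -6(p + 3)(p + 4); at p=-5 this is -12, so p increases.
∂psi/∂q = -4(q - 3)(q + 2)(q + 4); at q=-3 this is -24, so q increases.
p converges to its nearest critical value -4 (a local min of the p-part); q converges to -2. The iterate converges to (-4, -2).

(-4, -2)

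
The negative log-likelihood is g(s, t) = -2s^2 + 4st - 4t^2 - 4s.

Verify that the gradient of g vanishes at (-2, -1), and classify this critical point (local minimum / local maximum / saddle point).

∇g = (-4s + 4t - 4, 4s - 8t); substituting (-2, -1) gives ∇g = (0, 0), so (-2, -1) is indeed a critical point.
The Hessian of g is constant: H = [[-4, 4], [4, -8]].
det(H) = (-4)·(-8) − 4² = 16.
det(H) > 0 and tr(H) = -12 < 0, so H is negative definite and the point is a local maximum.

local maximum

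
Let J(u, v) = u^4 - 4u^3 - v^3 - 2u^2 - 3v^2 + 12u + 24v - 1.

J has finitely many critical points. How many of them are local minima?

2

J separates as a function of u plus a function of v, so ∇J=0 decouples.
∂J/∂u = 4(u - 3)(u - 1)(u + 1) = 0 at u ∈ {-1, 1, 3}; ∂J/∂v = -3(v - 2)(v + 4) = 0 at v ∈ {-4, 2}.
The Hessian is diagonal: diag(J_uu, J_vv). Second derivatives: J_uu(-1)=32, J_uu(1)=-16, J_uu(3)=32; J_vv(-4)=18, J_vv(2)=-18.
Local minima occur where both diagonal entries positive: (-1, -4), (3, -4). Count: 2.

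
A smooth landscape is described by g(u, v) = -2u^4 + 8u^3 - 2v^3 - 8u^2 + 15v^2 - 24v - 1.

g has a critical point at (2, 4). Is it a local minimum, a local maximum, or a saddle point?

local maximum

The mixed partial ∂²g/∂u∂v is 0, so the Hessian at any point is diag(g_uu, g_vv) = diag(8(-3u^2 + 6u - 2), 6(-2v + 5)).
At (2, 4): H = diag(-16, -18).
Both eigenvalues are negative, so H is negative definite: a local maximum.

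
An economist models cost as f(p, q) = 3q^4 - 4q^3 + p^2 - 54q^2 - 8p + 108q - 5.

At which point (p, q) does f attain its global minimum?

f(p,q) separates as A(p) + B(q) − 5, so its minimum is min A + min B − 5.
A'(p) = 2p - 8 vanishes at p ∈ {4}; B'(q) = 12(q - 3)(q - 1)(q + 3) vanishes at q ∈ {-3, 1, 3}.
Local minima of A (where A''>0): A(4)=-16. Local minima of B: B(-3)=-459, B(3)=-27.
So the global minimum of f is A(4) + B(-3) − 5 = -16 − 459 − 5 = -480, attained at (4, -3).

(4, -3)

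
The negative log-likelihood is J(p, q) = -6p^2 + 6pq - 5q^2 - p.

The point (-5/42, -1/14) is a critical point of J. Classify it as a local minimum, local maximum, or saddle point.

The Hessian of J is constant: H = [[-12, 6], [6, -10]].
det(H) = (-12)·(-10) − 6² = 84.
det(H) > 0 and tr(H) = -22 < 0, so H is negative definite and the point is a local maximum.

local maximum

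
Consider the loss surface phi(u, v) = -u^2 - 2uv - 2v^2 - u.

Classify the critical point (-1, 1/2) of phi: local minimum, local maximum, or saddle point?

The Hessian of phi is constant: H = [[-2, -2], [-2, -4]].
det(H) = (-2)·(-4) − (-2)² = 4.
det(H) > 0 and tr(H) = -6 < 0, so H is negative definite and the point is a local maximum.

local maximum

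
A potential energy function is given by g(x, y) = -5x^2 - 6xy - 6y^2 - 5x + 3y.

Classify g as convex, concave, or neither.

concave

g is quadratic, so its Hessian is the constant matrix H = [[-10, -6], [-6, -12]].
det(H) = 84, tr(H) = -22.
det(H) > 0 and tr(H) < 0, so H is negative definite everywhere: concave.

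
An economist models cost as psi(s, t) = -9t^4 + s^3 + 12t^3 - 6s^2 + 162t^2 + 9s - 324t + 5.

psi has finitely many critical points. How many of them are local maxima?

2

psi separates as a function of s plus a function of t, so ∇psi=0 decouples.
∂psi/∂s = 3(s - 3)(s - 1) = 0 at s ∈ {1, 3}; ∂psi/∂t = -36(t - 3)(t - 1)(t + 3) = 0 at t ∈ {-3, 1, 3}.
The Hessian is diagonal: diag(psi_ss, psi_tt). Second derivatives: psi_ss(1)=-6, psi_ss(3)=6; psi_tt(-3)=-864, psi_tt(1)=288, psi_tt(3)=-432.
Local maxima occur where both diagonal entries negative: (1, -3), (1, 3). Count: 2.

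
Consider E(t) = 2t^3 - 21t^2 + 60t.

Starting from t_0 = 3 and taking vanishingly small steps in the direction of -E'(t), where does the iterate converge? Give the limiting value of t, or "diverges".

5

E'(t) = 6(t - 5)(t - 2), so E'(3) = -12.
Gradient descent moves in the -E' direction, i.e. t is increasing.
The nearest critical point in that direction is t = 5, where E'' = 18 > 0 (a local minimum). The iterate converges there.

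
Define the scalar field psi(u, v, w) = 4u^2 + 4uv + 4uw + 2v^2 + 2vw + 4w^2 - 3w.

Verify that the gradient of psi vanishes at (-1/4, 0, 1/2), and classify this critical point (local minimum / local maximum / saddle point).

∇psi = (8u + 4v + 4w, 4u + 4v + 2w, 4u + 2v + 8w - 3); substituting (-1/4, 0, 1/2) gives ∇psi = (0, 0, 0), so (-1/4, 0, 1/2) is indeed a critical point.
The Hessian is constant: H = [[8, 4, 4], [4, 4, 2], [4, 2, 8]].
Leading principal minors: Δ₁ = 8, Δ₂ = 16, Δ₃ = 96.
All leading minors are positive, so H is positive definite: a local minimum.

local minimum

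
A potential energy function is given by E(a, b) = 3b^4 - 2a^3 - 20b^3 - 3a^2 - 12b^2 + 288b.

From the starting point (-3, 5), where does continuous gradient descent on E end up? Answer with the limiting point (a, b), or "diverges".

E is separable, so gradient descent decouples: a follows -∂E/∂a, b follows -∂E/∂b.
∂E/∂a = -6a(a + 1); at a=-3 this is -36, so a increases.
∂E/∂b = 12(b - 4)(b - 3)(b + 2); at b=5 this is 168, so b decreases.
a converges to its nearest critical value -1 (a local min of the a-part); b converges to 4. The iterate converges to (-1, 4).

(-1, 4)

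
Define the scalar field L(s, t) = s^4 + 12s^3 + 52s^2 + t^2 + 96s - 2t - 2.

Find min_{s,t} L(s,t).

-67

L(s,t) separates as P(s) + Q(t) − 2, so its minimum is min P + min Q − 2.
P'(s) = 4(s + 2)(s + 3)(s + 4) vanishes at s ∈ {-4, -3, -2}; Q'(t) = 2(t - 1) vanishes at t ∈ {1}.
Local minima of P (where P''>0): P(-4)=-64, P(-2)=-64. Local minima of Q: Q(1)=-1.
So the global minimum of L is P(-4) + Q(1) − 2 = -64 − 1 − 2 = -67, attained at (-4, 1).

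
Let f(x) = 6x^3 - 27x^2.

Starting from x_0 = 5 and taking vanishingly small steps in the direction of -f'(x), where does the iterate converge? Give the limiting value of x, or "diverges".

f'(x) = 18x(x - 3), so f'(5) = 180.
Gradient descent moves in the -f' direction, i.e. x is decreasing.
The nearest critical point in that direction is x = 3, where f'' = 54 > 0 (a local minimum). The iterate converges there.

3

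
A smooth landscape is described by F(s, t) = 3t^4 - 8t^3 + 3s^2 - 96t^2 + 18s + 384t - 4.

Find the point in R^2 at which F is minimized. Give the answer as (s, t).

F(s,t) separates as P(s) + Q(t) − 4, so its minimum is min P + min Q − 4.
P'(s) = 6s + 18 vanishes at s ∈ {-3}; Q'(t) = 12(t - 4)(t - 2)(t + 4) vanishes at t ∈ {-4, 2, 4}.
Local minima of P (where P''>0): P(-3)=-27. Local minima of Q: Q(-4)=-1792, Q(4)=256.
So the global minimum of F is P(-3) + Q(-4) − 4 = -27 − 1792 − 4 = -1823, attained at (-3, -4).

(-3, -4)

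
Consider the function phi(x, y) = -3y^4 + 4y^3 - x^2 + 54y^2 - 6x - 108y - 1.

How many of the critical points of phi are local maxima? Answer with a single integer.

phi separates as a function of x plus a function of y, so ∇phi=0 decouples.
∂phi/∂x = -2(x + 3) = 0 at x ∈ {-3}; ∂phi/∂y = -12(y - 3)(y - 1)(y + 3) = 0 at y ∈ {-3, 1, 3}.
The Hessian is diagonal: diag(phi_xx, phi_yy). Second derivatives: phi_xx(-3)=-2; phi_yy(-3)=-288, phi_yy(1)=96, phi_yy(3)=-144.
Local maxima occur where both diagonal entries negative: (-3, -3), (-3, 3). Count: 2.

2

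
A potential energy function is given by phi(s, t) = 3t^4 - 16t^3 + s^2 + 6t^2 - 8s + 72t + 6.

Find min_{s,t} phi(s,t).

-57

phi(s,t) separates as P(s) + Q(t) + 6, so its minimum is min P + min Q + 6.
P'(s) = 2s - 8 vanishes at s ∈ {4}; Q'(t) = 12(t - 3)(t - 2)(t + 1) vanishes at t ∈ {-1, 2, 3}.
Local minima of P (where P''>0): P(4)=-16. Local minima of Q: Q(-1)=-47, Q(3)=81.
So the global minimum of phi is P(4) + Q(-1) + 6 = -16 − 47 + 6 = -57, attained at (4, -1).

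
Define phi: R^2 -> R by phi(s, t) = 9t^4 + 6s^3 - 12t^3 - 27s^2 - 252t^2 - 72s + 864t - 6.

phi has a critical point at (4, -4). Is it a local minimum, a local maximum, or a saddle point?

local minimum

The mixed partial ∂²phi/∂s∂t is 0, so the Hessian at any point is diag(phi_ss, phi_tt) = diag(18(2s - 3), 36(3t^2 - 2t - 14)).
At (4, -4): H = diag(90, 1512).
Both eigenvalues are positive, so H is positive definite: a local minimum.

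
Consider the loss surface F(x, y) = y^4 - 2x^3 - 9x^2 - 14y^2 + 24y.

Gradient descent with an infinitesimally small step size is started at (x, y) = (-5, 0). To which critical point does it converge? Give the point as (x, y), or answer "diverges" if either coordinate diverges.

(-3, -3)

F is separable, so gradient descent decouples: x follows -∂F/∂x, y follows -∂F/∂y.
∂F/∂x = -6x(x + 3); at x=-5 this is -60, so x increases.
∂F/∂y = 4(y - 2)(y - 1)(y + 3); at y=0 this is 24, so y decreases.
x converges to its nearest critical value -3 (a local min of the x-part); y converges to -3. The iterate converges to (-3, -3).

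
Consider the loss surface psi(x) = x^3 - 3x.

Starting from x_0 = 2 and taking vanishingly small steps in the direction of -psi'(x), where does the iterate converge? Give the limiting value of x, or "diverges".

psi'(x) = 3(x - 1)(x + 1), so psi'(2) = 9.
Gradient descent moves in the -psi' direction, i.e. x is decreasing.
The nearest critical point in that direction is x = 1, where psi'' = 6 > 0 (a local minimum). The iterate converges there.

1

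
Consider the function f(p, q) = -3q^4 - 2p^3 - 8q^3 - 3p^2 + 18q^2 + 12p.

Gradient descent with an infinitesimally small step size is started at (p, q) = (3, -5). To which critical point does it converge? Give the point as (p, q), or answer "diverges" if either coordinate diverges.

diverges

f is separable, so gradient descent decouples: p follows -∂f/∂p, q follows -∂f/∂q.
∂f/∂p = -6(p - 1)(p + 2); at p=3 this is -60, so p increases.
∂f/∂q = -12q(q - 1)(q + 3); at q=-5 this is 720, so q decreases.
The p-coordinate has no critical point in that direction and runs off to infinity.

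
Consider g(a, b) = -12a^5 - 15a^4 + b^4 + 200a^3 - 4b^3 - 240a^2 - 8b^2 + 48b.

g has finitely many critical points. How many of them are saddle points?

6

g separates as a function of a plus a function of b, so ∇g=0 decouples.
∂g/∂a = -60a(a - 2)(a - 1)(a + 4) = 0 at a ∈ {-4, 0, 1, 2}; ∂g/∂b = 4(b - 3)(b - 2)(b + 2) = 0 at b ∈ {-2, 2, 3}.
The Hessian is diagonal: diag(g_aa, g_bb). Second derivatives: g_aa(-4)=7200, g_aa(0)=-480, g_aa(1)=300, g_aa(2)=-720; g_bb(-2)=80, g_bb(2)=-16, g_bb(3)=20.
Saddle points occur where the two diagonal entries have opposite signs: (-4, 2), (0, -2), (0, 3), (1, 2), (2, -2), (2, 3). Count: 6.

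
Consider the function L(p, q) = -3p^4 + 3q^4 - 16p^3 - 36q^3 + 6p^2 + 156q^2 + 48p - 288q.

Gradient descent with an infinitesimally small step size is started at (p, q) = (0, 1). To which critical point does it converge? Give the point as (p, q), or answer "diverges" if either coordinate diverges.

L is separable, so gradient descent decouples: p follows -∂L/∂p, q follows -∂L/∂q.
∂L/∂p = -12(p - 1)(p + 1)(p + 4); at p=0 this is 48, so p decreases.
∂L/∂q = 12(q - 4)(q - 3)(q - 2); at q=1 this is -72, so q increases.
p converges to its nearest critical value -1 (a local min of the p-part); q converges to 2. The iterate converges to (-1, 2).

(-1, 2)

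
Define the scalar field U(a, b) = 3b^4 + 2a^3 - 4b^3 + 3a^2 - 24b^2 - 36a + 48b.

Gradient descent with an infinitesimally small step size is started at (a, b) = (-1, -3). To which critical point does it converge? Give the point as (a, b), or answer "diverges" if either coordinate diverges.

U is separable, so gradient descent decouples: a follows -∂U/∂a, b follows -∂U/∂b.
∂U/∂a = 6(a - 2)(a + 3); at a=-1 this is -36, so a increases.
∂U/∂b = 12(b - 2)(b - 1)(b + 2); at b=-3 this is -240, so b increases.
a converges to its nearest critical value 2 (a local min of the a-part); b converges to -2. The iterate converges to (2, -2).

(2, -2)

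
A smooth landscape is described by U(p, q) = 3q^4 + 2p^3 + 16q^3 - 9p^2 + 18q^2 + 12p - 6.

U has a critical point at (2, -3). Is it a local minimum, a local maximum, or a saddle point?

The mixed partial ∂²U/∂p∂q is 0, so the Hessian at any point is diag(U_pp, U_qq) = diag(6(2p - 3), 12(3q^2 + 8q + 3)).
At (2, -3): H = diag(6, 72).
Both eigenvalues are positive, so H is positive definite: a local minimum.

local minimum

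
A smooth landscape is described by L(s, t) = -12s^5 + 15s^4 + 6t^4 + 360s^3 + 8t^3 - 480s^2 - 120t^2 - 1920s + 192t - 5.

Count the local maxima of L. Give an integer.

2

L separates as a function of s plus a function of t, so ∇L=0 decouples.
∂L/∂s = -60(s - 4)(s - 2)(s + 1)(s + 4) = 0 at s ∈ {-4, -1, 2, 4}; ∂L/∂t = 24(t - 2)(t - 1)(t + 4) = 0 at t ∈ {-4, 1, 2}.
The Hessian is diagonal: diag(L_ss, L_tt). Second derivatives: L_ss(-4)=8640, L_ss(-1)=-2700, L_ss(2)=2160, L_ss(4)=-4800; L_tt(-4)=720, L_tt(1)=-120, L_tt(2)=144.
Local maxima occur where both diagonal entries negative: (-1, 1), (4, 1). Count: 2.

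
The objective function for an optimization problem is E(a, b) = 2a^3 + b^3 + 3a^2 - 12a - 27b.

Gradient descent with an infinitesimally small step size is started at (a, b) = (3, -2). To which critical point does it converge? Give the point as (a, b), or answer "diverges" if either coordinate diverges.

(1, 3)

E is separable, so gradient descent decouples: a follows -∂E/∂a, b follows -∂E/∂b.
∂E/∂a = 6(a - 1)(a + 2); at a=3 this is 60, so a decreases.
∂E/∂b = 3(b - 3)(b + 3); at b=-2 this is -15, so b increases.
a converges to its nearest critical value 1 (a local min of the a-part); b converges to 3. The iterate converges to (1, 3).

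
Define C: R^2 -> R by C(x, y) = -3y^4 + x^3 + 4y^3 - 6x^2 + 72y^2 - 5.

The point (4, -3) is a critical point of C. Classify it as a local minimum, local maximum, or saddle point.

The mixed partial ∂²C/∂x∂y is 0, so the Hessian at any point is diag(C_xx, C_yy) = diag(6(x - 2), 12(-3y^2 + 2y + 12)).
At (4, -3): H = diag(12, -252).
The eigenvalues have opposite signs, so H is indefinite: a saddle point.

saddle point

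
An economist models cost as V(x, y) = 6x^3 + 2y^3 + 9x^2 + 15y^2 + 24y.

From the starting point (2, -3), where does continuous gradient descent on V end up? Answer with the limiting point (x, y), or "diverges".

(0, -1)

V is separable, so gradient descent decouples: x follows -∂V/∂x, y follows -∂V/∂y.
∂V/∂x = 18x(x + 1); at x=2 this is 108, so x decreases.
∂V/∂y = 6(y + 1)(y + 4); at y=-3 this is -12, so y increases.
x converges to its nearest critical value 0 (a local min of the x-part); y converges to -1. The iterate converges to (0, -1).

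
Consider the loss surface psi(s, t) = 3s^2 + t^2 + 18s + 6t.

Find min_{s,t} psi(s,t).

-36

psi(s,t) separates as P(s) + Q(t), so its minimum is min P + min Q.
P'(s) = 6s + 18 vanishes at s ∈ {-3}; Q'(t) = 2(t + 3) vanishes at t ∈ {-3}.
Local minima of P (where P''>0): P(-3)=-27. Local minima of Q: Q(-3)=-9.
So the global minimum of psi is P(-3) + Q(-3) = -27 − 9 = -36, attained at (-3, -3).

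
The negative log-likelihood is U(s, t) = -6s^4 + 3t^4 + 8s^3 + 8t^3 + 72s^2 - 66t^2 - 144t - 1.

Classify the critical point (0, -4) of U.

local minimum

The mixed partial ∂²U/∂s∂t is 0, so the Hessian at any point is diag(U_ss, U_tt) = diag(24(-3s^2 + 2s + 6), 12(3t^2 + 4t - 11)).
At (0, -4): H = diag(144, 252).
Both eigenvalues are positive, so H is positive definite: a local minimum.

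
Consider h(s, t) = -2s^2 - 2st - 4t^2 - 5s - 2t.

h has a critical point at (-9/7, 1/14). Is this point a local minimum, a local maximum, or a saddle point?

The Hessian of h is constant: H = [[-4, -2], [-2, -8]].
det(H) = (-4)·(-8) − (-2)² = 28.
det(H) > 0 and tr(H) = -12 < 0, so H is negative definite and the point is a local maximum.

local maximum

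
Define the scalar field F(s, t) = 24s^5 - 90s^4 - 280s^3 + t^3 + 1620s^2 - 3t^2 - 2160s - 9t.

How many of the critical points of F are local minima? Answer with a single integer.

F separates as a function of s plus a function of t, so ∇F=0 decouples.
∂F/∂s = 120(s - 3)(s - 2)(s - 1)(s + 3) = 0 at s ∈ {-3, 1, 2, 3}; ∂F/∂t = 3(t - 3)(t + 1) = 0 at t ∈ {-1, 3}.
The Hessian is diagonal: diag(F_ss, F_tt). Second derivatives: F_ss(-3)=-14400, F_ss(1)=960, F_ss(2)=-600, F_ss(3)=1440; F_tt(-1)=-12, F_tt(3)=12.
Local minima occur where both diagonal entries positive: (1, 3), (3, 3). Count: 2.

2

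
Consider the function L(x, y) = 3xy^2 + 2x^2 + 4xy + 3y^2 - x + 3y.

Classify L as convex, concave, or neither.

neither

The term 3xy^2 is cubic, so the Hessian is not constant.
∂²L/∂y² = 6x + 6, which takes both signs as x varies (negative for sufficiently negative x). A diagonal entry of the Hessian changing sign means the Hessian is neither positive- nor negative-semidefinite on all of R^2.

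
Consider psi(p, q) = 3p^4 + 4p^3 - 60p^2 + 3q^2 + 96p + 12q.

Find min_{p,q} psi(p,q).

psi(p,q) separates as A(p) + B(q), so its minimum is min A + min B.
A'(p) = 12(p - 2)(p - 1)(p + 4) vanishes at p ∈ {-4, 1, 2}; B'(q) = 6q + 12 vanishes at q ∈ {-2}.
Local minima of A (where A''>0): A(-4)=-832, A(2)=32. Local minima of B: B(-2)=-12.
So the global minimum of psi is A(-4) + B(-2) = -832 − 12 = -844, attained at (-4, -2).

-844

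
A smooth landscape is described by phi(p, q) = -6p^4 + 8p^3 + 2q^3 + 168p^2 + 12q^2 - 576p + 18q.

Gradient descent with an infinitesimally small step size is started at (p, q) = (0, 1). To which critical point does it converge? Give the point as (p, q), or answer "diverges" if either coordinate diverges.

(2, -1)

phi is separable, so gradient descent decouples: p follows -∂phi/∂p, q follows -∂phi/∂q.
∂phi/∂p = -24(p - 3)(p - 2)(p + 4); at p=0 this is -576, so p increases.
∂phi/∂q = 6(q + 1)(q + 3); at q=1 this is 48, so q decreases.
p converges to its nearest critical value 2 (a local min of the p-part); q converges to -1. The iterate converges to (2, -1).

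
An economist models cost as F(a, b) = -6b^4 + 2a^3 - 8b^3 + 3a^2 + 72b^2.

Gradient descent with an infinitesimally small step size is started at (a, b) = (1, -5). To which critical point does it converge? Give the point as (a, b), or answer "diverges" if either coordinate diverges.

F is separable, so gradient descent decouples: a follows -∂F/∂a, b follows -∂F/∂b.
∂F/∂a = 6a(a + 1); at a=1 this is 12, so a decreases.
∂F/∂b = -24b(b - 2)(b + 3); at b=-5 this is 1680, so b decreases.
The b-coordinate has no critical point in that direction and runs off to infinity.

diverges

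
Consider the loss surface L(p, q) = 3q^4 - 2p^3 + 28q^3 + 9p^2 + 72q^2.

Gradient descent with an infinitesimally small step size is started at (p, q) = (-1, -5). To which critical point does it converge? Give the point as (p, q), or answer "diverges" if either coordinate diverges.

L is separable, so gradient descent decouples: p follows -∂L/∂p, q follows -∂L/∂q.
∂L/∂p = -6p(p - 3); at p=-1 this is -24, so p increases.
∂L/∂q = 12q(q + 3)(q + 4); at q=-5 this is -120, so q increases.
p converges to its nearest critical value 0 (a local min of the p-part); q converges to -4. The iterate converges to (0, -4).

(0, -4)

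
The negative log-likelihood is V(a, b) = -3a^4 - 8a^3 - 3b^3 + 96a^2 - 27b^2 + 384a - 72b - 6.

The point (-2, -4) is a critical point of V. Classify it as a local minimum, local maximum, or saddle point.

The mixed partial ∂²V/∂a∂b is 0, so the Hessian at any point is diag(V_aa, V_bb) = diag(12(-3a^2 - 4a + 16), -18(b + 3)).
At (-2, -4): H = diag(144, 18).
Both eigenvalues are positive, so H is positive definite: a local minimum.

local minimum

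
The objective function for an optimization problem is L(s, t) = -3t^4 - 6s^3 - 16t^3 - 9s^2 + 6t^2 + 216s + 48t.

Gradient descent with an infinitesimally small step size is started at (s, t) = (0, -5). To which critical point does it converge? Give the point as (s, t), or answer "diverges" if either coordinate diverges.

diverges

L is separable, so gradient descent decouples: s follows -∂L/∂s, t follows -∂L/∂t.
∂L/∂s = -18(s - 3)(s + 4); at s=0 this is 216, so s decreases.
∂L/∂t = -12(t - 1)(t + 1)(t + 4); at t=-5 this is 288, so t decreases.
The t-coordinate has no critical point in that direction and runs off to infinity.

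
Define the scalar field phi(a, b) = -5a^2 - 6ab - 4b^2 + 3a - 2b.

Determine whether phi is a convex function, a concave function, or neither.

phi is quadratic, so its Hessian is the constant matrix H = [[-10, -6], [-6, -8]].
det(H) = 44, tr(H) = -18.
det(H) > 0 and tr(H) < 0, so H is negative definite everywhere: concave.

concave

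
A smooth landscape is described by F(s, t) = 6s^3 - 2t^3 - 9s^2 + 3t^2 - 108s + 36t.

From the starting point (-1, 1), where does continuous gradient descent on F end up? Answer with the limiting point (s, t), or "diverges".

F is separable, so gradient descent decouples: s follows -∂F/∂s, t follows -∂F/∂t.
∂F/∂s = 18(s - 3)(s + 2); at s=-1 this is -72, so s increases.
∂F/∂t = -6(t - 3)(t + 2); at t=1 this is 36, so t decreases.
s converges to its nearest critical value 3 (a local min of the s-part); t converges to -2. The iterate converges to (3, -2).

(3, -2)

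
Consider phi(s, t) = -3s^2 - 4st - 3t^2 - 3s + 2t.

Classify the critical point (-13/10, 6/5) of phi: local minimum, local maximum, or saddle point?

local maximum

The Hessian of phi is constant: H = [[-6, -4], [-4, -6]].
det(H) = (-6)·(-6) − (-4)² = 20.
det(H) > 0 and tr(H) = -12 < 0, so H is negative definite and the point is a local maximum.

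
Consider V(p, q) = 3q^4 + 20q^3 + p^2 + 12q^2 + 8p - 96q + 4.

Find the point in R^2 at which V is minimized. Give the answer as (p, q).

(-4, 1)

V(p,q) separates as A(p) + B(q) + 4, so its minimum is min A + min B + 4.
A'(p) = 2p + 8 vanishes at p ∈ {-4}; B'(q) = 12(q - 1)(q + 2)(q + 4) vanishes at q ∈ {-4, -2, 1}.
Local minima of A (where A''>0): A(-4)=-16. Local minima of B: B(-4)=64, B(1)=-61.
So the global minimum of V is A(-4) + B(1) + 4 = -16 − 61 + 4 = -73, attained at (-4, 1).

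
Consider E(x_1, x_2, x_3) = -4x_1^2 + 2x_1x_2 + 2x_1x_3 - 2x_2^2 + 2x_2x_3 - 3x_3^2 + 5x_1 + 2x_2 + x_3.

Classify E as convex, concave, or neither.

concave

E is quadratic, so its Hessian is the constant matrix H = [[-8, 2, 2], [2, -4, 2], [2, 2, -6]].
Leading principal minors: -8, 28, -104.
Signs alternate −, +, − ⇒ H ≺ 0 ⇒ concave.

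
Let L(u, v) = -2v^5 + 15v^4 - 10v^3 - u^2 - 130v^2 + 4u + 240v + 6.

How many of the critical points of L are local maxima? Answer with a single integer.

2

L separates as a function of u plus a function of v, so ∇L=0 decouples.
∂L/∂u = -2(u - 2) = 0 at u ∈ {2}; ∂L/∂v = -10(v - 4)(v - 3)(v - 1)(v + 2) = 0 at v ∈ {-2, 1, 3, 4}.
The Hessian is diagonal: diag(L_uu, L_vv). Second derivatives: L_uu(2)=-2; L_vv(-2)=900, L_vv(1)=-180, L_vv(3)=100, L_vv(4)=-180.
Local maxima occur where both diagonal entries negative: (2, 1), (2, 4). Count: 2.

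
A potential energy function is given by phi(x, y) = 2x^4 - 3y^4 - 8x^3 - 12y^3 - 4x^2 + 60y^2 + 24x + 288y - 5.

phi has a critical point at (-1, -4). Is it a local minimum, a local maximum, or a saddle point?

The mixed partial ∂²phi/∂x∂y is 0, so the Hessian at any point is diag(phi_xx, phi_yy) = diag(8(3x^2 - 6x - 1), 12(-3y^2 - 6y + 10)).
At (-1, -4): H = diag(64, -168).
The eigenvalues have opposite signs, so H is indefinite: a saddle point.

saddle point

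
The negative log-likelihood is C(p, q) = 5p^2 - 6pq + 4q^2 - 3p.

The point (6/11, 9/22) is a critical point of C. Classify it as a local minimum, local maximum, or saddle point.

The Hessian of C is constant: H = [[10, -6], [-6, 8]].
det(H) = 10·8 − (-6)² = 44.
det(H) > 0 and tr(H) = 18 > 0, so H is positive definite and the point is a local minimum.

local minimum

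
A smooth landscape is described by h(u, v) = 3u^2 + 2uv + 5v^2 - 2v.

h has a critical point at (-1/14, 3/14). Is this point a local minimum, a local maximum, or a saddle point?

The Hessian of h is constant: H = [[6, 2], [2, 10]].
det(H) = 6·10 − 2² = 56.
det(H) > 0 and tr(H) = 16 > 0, so H is positive definite and the point is a local minimum.

local minimum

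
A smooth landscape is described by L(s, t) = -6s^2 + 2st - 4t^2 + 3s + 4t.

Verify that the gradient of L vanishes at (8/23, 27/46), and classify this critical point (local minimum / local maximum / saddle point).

∇L = (-12s + 2t + 3, 2s - 8t + 4); substituting (8/23, 27/46) gives ∇L = (0, 0), so (8/23, 27/46) is indeed a critical point.
The Hessian of L is constant: H = [[-12, 2], [2, -8]].
det(H) = (-12)·(-8) − 2² = 92.
det(H) > 0 and tr(H) = -20 < 0, so H is negative definite and the point is a local maximum.

local maximum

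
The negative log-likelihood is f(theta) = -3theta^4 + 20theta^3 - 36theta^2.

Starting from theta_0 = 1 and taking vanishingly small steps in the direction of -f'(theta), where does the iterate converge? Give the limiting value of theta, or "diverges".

2

f'(theta) = -12theta(theta - 3)(theta - 2), so f'(1) = -24.
Gradient descent moves in the -f' direction, i.e. theta is increasing.
The nearest critical point in that direction is theta = 2, where f'' = 24 > 0 (a local minimum). The iterate converges there.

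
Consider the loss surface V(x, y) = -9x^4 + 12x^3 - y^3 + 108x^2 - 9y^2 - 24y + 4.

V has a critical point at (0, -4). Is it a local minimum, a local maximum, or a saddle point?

local minimum

The mixed partial ∂²V/∂x∂y is 0, so the Hessian at any point is diag(V_xx, V_yy) = diag(36(-3x^2 + 2x + 6), -6(y + 3)).
At (0, -4): H = diag(216, 6).
Both eigenvalues are positive, so H is positive definite: a local minimum.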